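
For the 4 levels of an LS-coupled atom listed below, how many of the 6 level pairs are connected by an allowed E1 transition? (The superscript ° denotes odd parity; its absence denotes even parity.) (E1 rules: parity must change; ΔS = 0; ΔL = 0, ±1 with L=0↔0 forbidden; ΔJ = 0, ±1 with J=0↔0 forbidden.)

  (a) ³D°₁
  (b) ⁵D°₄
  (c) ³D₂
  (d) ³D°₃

(a)–(b): forbidden (parity, ΔS, ΔJ).
(a)–(c): allowed.
(a)–(d): forbidden (parity, ΔJ).
(b)–(c): forbidden (ΔS, ΔJ).
(b)–(d): forbidden (parity, ΔS).
(c)–(d): allowed.
Allowed pairs: 2 of 6.

2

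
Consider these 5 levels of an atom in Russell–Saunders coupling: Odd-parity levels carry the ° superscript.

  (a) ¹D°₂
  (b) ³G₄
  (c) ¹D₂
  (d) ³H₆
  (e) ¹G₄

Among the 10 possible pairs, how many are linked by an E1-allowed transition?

1

(a)–(b): forbidden (ΔS, ΔL, ΔJ).
(a)–(c): allowed.
(a)–(d): forbidden (ΔS, ΔL, ΔJ).
(a)–(e): forbidden (ΔL, ΔJ).
(b)–(c): forbidden (parity, ΔS, ΔL, ΔJ).
(b)–(d): forbidden (parity, ΔJ).
(b)–(e): forbidden (parity, ΔS).
(c)–(d): forbidden (parity, ΔS, ΔL, ΔJ).
(c)–(e): forbidden (parity, ΔL, ΔJ).
(d)–(e): forbidden (parity, ΔS, ΔJ).
Allowed pairs: 1 of 10.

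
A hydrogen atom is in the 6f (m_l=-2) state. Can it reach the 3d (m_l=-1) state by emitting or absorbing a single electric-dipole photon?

allowed

Initial l = 3, final l = 2, so Δl = -1. E1 requires Δl = ±1: ✓.
m_l: -2 → -1 (Δm_l = +1). |Δm_l| ≤ 1 ✓.
All E1 selection rules are satisfied.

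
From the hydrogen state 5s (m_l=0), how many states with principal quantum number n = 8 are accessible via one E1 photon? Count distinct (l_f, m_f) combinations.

E1 requires Δl = ±1, so l_f ∈ {-1, 1}; with 0 ≤ l_f ≤ n_f−1 = 7, the allowed l_f values are {1}.
For l_f = 1: m_f ∈ {m_i−1, m_i, m_i+1} ∩ [−1, 1] = {-1, 0, 1} → 3 states.
Total: 3.

3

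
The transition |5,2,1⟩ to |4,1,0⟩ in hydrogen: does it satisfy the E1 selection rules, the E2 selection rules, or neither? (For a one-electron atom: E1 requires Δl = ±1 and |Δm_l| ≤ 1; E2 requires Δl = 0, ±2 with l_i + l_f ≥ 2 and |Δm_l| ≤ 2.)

Δl = 1 − 2 = -1; l_i + l_f = 3.
Δm_l = -1.
E1 (Δl = ±1, |Δm_l| ≤ 1): satisfied.
E2 (Δl = 0,±2, l_i+l_f ≥ 2, |Δm_l| ≤ 2): not satisfied.

E1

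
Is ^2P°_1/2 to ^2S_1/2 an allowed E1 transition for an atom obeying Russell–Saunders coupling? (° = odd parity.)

allowed

Initial level: S=1/2, L=1, J=1/2, parity odd. Final level: S=1/2, L=0, J=1/2, parity even.
ΔL = 0, ±1 (not L=0↔0): L: 1 → 0, ΔL = -1 — ✓.
ΔJ = 0, ±1 (not J=0↔0): J: 1/2 → 1/2, ΔJ = +0 — ✓.
Parity must change: odd → even — ✓.
ΔS = 0: S: 1/2 → 1/2 — ✓.
All four E1 rules are satisfied.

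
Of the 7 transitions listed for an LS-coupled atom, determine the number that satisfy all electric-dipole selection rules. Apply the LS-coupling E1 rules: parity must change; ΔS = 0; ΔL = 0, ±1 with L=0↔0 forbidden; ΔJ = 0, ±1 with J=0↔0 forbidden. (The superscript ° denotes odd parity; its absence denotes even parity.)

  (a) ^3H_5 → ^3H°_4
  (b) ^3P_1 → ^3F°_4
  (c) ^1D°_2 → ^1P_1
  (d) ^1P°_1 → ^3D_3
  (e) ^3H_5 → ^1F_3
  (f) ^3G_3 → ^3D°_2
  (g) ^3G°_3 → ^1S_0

(a) allowed
(b) forbidden (ΔL, ΔJ fail)
(c) allowed
(d) forbidden (ΔS, ΔJ fail)
(e) forbidden (parity, ΔS, ΔL, ΔJ fail)
(f) forbidden (ΔL fails)
(g) forbidden (ΔS, ΔL, ΔJ fail)
Total allowed: 2 of 7.

2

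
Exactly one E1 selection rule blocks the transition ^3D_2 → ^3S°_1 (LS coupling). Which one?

the ΔL = 0, ±1 rule

Reading off the term symbols: S 1→1, L 2→0, J 2→1, parity even→odd.
Parity must change: even → odd — ✓.
ΔS = 0: S: 1 → 1 — ✓.
ΔL = 0, ±1 (not L=0↔0): L: 2 → 0, ΔL = -2 — ✗.
ΔJ = 0, ±1 (not J=0↔0): J: 2 → 1, ΔJ = -1 — ✓.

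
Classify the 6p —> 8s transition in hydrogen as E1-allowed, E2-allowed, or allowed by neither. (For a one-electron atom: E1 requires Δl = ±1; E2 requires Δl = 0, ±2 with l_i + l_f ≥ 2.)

Δl = 0 − 1 = -1; l_i + l_f = 1.
E1 (Δl = ±1): satisfied.
E2 (Δl = 0,±2, l_i+l_f ≥ 2): not satisfied.

E1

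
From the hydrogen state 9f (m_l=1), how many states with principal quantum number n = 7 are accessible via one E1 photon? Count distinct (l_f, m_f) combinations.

6

E1 requires Δl = ±1, so l_f ∈ {2, 4}; with 0 ≤ l_f ≤ n_f−1 = 6, the allowed l_f values are {2, 4}.
For l_f = 2: m_f ∈ {m_i−1, m_i, m_i+1} ∩ [−2, 2] = {0, 1, 2} → 3 states.
For l_f = 4: m_f ∈ {m_i−1, m_i, m_i+1} ∩ [−4, 4] = {0, 1, 2} → 3 states.
Total: 6.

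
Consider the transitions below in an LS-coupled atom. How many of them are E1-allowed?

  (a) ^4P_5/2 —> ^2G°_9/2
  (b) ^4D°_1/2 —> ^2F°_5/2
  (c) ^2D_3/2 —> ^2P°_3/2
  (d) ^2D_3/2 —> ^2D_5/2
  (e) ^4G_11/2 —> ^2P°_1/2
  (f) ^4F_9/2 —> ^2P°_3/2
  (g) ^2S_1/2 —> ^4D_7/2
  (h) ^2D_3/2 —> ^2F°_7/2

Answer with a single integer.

(a) forbidden (ΔS, ΔL, ΔJ fail)
(b) forbidden (parity, ΔS, ΔJ fail)
(c) allowed
(d) forbidden (parity fails)
(e) forbidden (ΔS, ΔL, ΔJ fail)
(f) forbidden (ΔS, ΔL, ΔJ fail)
(g) forbidden (parity, ΔS, ΔL, ΔJ fail)
(h) forbidden (ΔJ fails)
Total allowed: 1 of 8.

1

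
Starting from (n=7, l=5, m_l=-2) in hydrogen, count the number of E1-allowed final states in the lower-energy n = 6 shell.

3

E1 requires Δl = ±1, so l_f ∈ {4, 6}; with 0 ≤ l_f ≤ n_f−1 = 5, the allowed l_f values are {4}.
For l_f = 4: m_f ∈ {m_i−1, m_i, m_i+1} ∩ [−4, 4] = {-3, -2, -1} → 3 states.
Total: 3.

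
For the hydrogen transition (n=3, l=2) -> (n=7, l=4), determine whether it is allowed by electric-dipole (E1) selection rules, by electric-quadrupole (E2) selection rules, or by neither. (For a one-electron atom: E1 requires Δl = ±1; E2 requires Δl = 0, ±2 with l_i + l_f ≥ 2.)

E2

Δl = 4 − 2 = +2; l_i + l_f = 6.
E1 (Δl = ±1): not satisfied.
E2 (Δl = 0,±2, l_i+l_f ≥ 2): satisfied.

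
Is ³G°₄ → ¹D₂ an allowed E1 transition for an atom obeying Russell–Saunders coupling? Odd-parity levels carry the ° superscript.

Initial level: S=1, L=4, J=4, parity odd. Final level: S=0, L=2, J=2, parity even.
Parity must change: odd → even — ok.
ΔS = 0: S: 1 → 0 — fails.
ΔL = 0, ±1 (not L=0↔0): L: 4 → 2, ΔL = -2 — fails.
ΔJ = 0, ±1 (not J=0↔0): J: 4 → 2, ΔJ = -2 — fails.
Rule(s) violated: ΔS, ΔL, ΔJ.

forbidden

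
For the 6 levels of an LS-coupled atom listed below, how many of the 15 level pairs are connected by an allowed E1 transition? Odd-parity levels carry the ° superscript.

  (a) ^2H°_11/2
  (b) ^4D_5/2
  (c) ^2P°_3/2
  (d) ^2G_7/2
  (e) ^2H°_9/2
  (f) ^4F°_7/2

2

(a)–(b): forbidden (ΔS, ΔL, ΔJ).
(a)–(c): forbidden (parity, ΔL, ΔJ).
(a)–(d): forbidden (ΔJ).
(a)–(e): forbidden (parity).
(a)–(f): forbidden (parity, ΔS, ΔL, ΔJ).
(b)–(c): forbidden (ΔS).
(b)–(d): forbidden (parity, ΔS, ΔL).
(b)–(e): forbidden (ΔS, ΔL, ΔJ).
(b)–(f): allowed.
(c)–(d): forbidden (ΔL, ΔJ).
(c)–(e): forbidden (parity, ΔL, ΔJ).
(c)–(f): forbidden (parity, ΔS, ΔL, ΔJ).
(d)–(e): allowed.
(d)–(f): forbidden (ΔS).
(e)–(f): forbidden (parity, ΔS, ΔL).
Allowed pairs: 2 of 15.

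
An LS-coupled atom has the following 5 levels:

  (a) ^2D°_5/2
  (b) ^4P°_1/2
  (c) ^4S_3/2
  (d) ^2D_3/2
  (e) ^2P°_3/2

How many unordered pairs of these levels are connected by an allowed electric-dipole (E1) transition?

(a)–(b): forbidden (parity, ΔS, ΔJ).
(a)–(c): forbidden (ΔS, ΔL).
(a)–(d): allowed.
(a)–(e): forbidden (parity).
(b)–(c): allowed.
(b)–(d): forbidden (ΔS).
(b)–(e): forbidden (parity, ΔS).
(c)–(d): forbidden (parity, ΔS, ΔL).
(c)–(e): forbidden (ΔS).
(d)–(e): allowed.
Allowed pairs: 3 of 10.

3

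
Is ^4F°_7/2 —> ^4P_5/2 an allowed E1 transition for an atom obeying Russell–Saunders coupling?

Reading off the term symbols: S 3/2→3/2, L 3→1, J 7/2→5/2, parity odd→even.
Parity must change: odd → even — passes.
ΔL = 0, ±1 (not L=0↔0): L: 3 → 1, ΔL = -2 — fails.
ΔJ = 0, ±1 (not J=0↔0): J: 7/2 → 5/2, ΔJ = -1 — passes.
ΔS = 0: S: 3/2 → 3/2 — passes.
Rule(s) violated: ΔL.

forbidden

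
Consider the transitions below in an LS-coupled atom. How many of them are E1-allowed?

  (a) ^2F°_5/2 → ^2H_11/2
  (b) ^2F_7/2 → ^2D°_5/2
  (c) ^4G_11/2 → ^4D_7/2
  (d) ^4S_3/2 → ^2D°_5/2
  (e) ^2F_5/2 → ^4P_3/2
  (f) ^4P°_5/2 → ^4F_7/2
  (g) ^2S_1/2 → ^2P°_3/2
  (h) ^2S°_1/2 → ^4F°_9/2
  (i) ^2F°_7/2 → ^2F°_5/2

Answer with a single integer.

(a) forbidden (ΔL, ΔJ fail)
(b) allowed
(c) forbidden (parity, ΔL, ΔJ fail)
(d) forbidden (ΔS, ΔL fail)
(e) forbidden (parity, ΔS, ΔL fail)
(f) forbidden (ΔL fails)
(g) allowed
(h) forbidden (parity, ΔS, ΔL, ΔJ fail)
(i) forbidden (parity fails)
Total allowed: 2 of 9.

2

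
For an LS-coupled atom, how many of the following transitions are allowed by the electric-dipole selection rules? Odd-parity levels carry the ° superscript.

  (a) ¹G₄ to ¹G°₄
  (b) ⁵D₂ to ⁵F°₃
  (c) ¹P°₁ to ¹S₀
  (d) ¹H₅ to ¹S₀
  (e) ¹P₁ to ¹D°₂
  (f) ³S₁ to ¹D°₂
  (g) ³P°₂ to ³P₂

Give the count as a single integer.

5

(a) allowed
(b) allowed
(c) allowed
(d) forbidden (parity, ΔL, ΔJ fail)
(e) allowed
(f) forbidden (ΔS, ΔL fail)
(g) allowed
Total allowed: 5 of 7.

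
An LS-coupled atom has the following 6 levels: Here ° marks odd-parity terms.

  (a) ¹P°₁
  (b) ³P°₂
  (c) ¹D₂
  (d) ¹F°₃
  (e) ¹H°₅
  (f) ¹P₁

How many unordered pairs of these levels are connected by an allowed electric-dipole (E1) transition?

(a)–(b): forbidden (parity, ΔS).
(a)–(c): allowed.
(a)–(d): forbidden (parity, ΔL, ΔJ).
(a)–(e): forbidden (parity, ΔL, ΔJ).
(a)–(f): allowed.
(b)–(c): forbidden (ΔS).
(b)–(d): forbidden (parity, ΔS, ΔL).
(b)–(e): forbidden (parity, ΔS, ΔL, ΔJ).
(b)–(f): forbidden (ΔS).
(c)–(d): allowed.
(c)–(e): forbidden (ΔL, ΔJ).
(c)–(f): forbidden (parity).
(d)–(e): forbidden (parity, ΔL, ΔJ).
(d)–(f): forbidden (ΔL, ΔJ).
(e)–(f): forbidden (ΔL, ΔJ).
Allowed pairs: 3 of 15.

3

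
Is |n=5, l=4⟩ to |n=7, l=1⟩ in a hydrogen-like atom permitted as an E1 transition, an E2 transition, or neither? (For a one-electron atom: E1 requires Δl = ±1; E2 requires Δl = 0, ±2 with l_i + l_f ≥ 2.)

Δl = 1 − 4 = -3; l_i + l_f = 5.
E1 (Δl = ±1): not satisfied.
E2 (Δl = 0,±2, l_i+l_f ≥ 2): not satisfied.

neither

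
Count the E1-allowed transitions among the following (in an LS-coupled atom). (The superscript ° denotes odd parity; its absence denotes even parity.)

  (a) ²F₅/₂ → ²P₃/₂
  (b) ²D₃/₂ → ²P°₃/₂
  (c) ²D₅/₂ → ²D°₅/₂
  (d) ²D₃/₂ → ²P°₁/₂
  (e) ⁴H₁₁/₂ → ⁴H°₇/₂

3

(a) forbidden (parity, ΔL fail)
(b) allowed
(c) allowed
(d) allowed
(e) forbidden (ΔJ fails)
Total allowed: 3 of 5.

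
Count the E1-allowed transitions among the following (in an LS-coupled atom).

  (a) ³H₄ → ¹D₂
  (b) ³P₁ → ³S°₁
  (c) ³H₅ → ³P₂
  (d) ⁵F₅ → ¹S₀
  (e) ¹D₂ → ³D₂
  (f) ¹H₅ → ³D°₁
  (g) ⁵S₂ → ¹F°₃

(a) forbidden (parity, ΔS, ΔL, ΔJ fail)
(b) allowed
(c) forbidden (parity, ΔL, ΔJ fail)
(d) forbidden (parity, ΔS, ΔL, ΔJ fail)
(e) forbidden (parity, ΔS fail)
(f) forbidden (ΔS, ΔL, ΔJ fail)
(g) forbidden (ΔS, ΔL fail)
Total allowed: 1 of 7.

1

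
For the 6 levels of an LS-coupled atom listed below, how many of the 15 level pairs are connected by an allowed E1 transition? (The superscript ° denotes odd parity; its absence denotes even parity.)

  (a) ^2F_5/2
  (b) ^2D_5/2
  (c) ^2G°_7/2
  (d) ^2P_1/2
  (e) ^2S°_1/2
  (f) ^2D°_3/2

(a)–(b): forbidden (parity).
(a)–(c): allowed.
(a)–(d): forbidden (parity, ΔL, ΔJ).
(a)–(e): forbidden (ΔL, ΔJ).
(a)–(f): allowed.
(b)–(c): forbidden (ΔL).
(b)–(d): forbidden (parity, ΔJ).
(b)–(e): forbidden (ΔL, ΔJ).
(b)–(f): allowed.
(c)–(d): forbidden (ΔL, ΔJ).
(c)–(e): forbidden (parity, ΔL, ΔJ).
(c)–(f): forbidden (parity, ΔL, ΔJ).
(d)–(e): allowed.
(d)–(f): allowed.
(e)–(f): forbidden (parity, ΔL).
Allowed pairs: 5 of 15.

5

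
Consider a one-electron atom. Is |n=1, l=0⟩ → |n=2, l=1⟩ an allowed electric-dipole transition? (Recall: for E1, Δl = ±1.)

Δl = 1 − 0 = +1; the E1 rule Δl = ±1 is ✓.
All E1 selection rules are satisfied.

allowed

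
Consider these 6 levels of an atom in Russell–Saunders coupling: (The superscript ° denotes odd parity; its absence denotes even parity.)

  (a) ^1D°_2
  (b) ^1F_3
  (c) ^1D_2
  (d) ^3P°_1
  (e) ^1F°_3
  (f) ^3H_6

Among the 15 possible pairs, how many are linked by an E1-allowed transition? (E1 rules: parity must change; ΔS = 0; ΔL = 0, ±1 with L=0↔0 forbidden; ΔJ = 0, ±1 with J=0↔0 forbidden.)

(a)–(b): allowed.
(a)–(c): allowed.
(a)–(d): forbidden (parity, ΔS).
(a)–(e): forbidden (parity).
(a)–(f): forbidden (ΔS, ΔL, ΔJ).
(b)–(c): forbidden (parity).
(b)–(d): forbidden (ΔS, ΔL, ΔJ).
(b)–(e): allowed.
(b)–(f): forbidden (parity, ΔS, ΔL, ΔJ).
(c)–(d): forbidden (ΔS).
(c)–(e): allowed.
(c)–(f): forbidden (parity, ΔS, ΔL, ΔJ).
(d)–(e): forbidden (parity, ΔS, ΔL, ΔJ).
(d)–(f): forbidden (ΔL, ΔJ).
(e)–(f): forbidden (ΔS, ΔL, ΔJ).
Allowed pairs: 4 of 15.

4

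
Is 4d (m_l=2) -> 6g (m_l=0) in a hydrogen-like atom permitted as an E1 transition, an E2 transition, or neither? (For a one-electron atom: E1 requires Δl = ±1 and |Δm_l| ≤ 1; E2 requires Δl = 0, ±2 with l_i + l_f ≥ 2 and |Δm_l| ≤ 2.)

E2

Δl = 4 − 2 = +2; l_i + l_f = 6.
Δm_l = -2.
E1 (Δl = ±1, |Δm_l| ≤ 1): not satisfied.
E2 (Δl = 0,±2, l_i+l_f ≥ 2, |Δm_l| ≤ 2): satisfied.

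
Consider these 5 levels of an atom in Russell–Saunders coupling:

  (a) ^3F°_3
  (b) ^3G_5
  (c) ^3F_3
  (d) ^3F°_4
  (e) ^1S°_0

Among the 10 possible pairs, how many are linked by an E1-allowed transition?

3

(a)–(b): forbidden (ΔJ).
(a)–(c): allowed.
(a)–(d): forbidden (parity).
(a)–(e): forbidden (parity, ΔS, ΔL, ΔJ).
(b)–(c): forbidden (parity, ΔJ).
(b)–(d): allowed.
(b)–(e): forbidden (ΔS, ΔL, ΔJ).
(c)–(d): allowed.
(c)–(e): forbidden (ΔS, ΔL, ΔJ).
(d)–(e): forbidden (parity, ΔS, ΔL, ΔJ).
Allowed pairs: 3 of 10.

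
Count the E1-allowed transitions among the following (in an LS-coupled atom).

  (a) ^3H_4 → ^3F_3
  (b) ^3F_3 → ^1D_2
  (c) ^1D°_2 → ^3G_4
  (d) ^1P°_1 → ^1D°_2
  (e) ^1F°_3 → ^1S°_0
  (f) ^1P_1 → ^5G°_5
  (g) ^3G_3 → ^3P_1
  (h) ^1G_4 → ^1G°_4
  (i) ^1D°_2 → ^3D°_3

1

(a) forbidden (parity, ΔL fail)
(b) forbidden (parity, ΔS fail)
(c) forbidden (ΔS, ΔL, ΔJ fail)
(d) forbidden (parity fails)
(e) forbidden (parity, ΔL, ΔJ fail)
(f) forbidden (ΔS, ΔL, ΔJ fail)
(g) forbidden (parity, ΔL, ΔJ fail)
(h) allowed
(i) forbidden (parity, ΔS fail)
Total allowed: 1 of 9.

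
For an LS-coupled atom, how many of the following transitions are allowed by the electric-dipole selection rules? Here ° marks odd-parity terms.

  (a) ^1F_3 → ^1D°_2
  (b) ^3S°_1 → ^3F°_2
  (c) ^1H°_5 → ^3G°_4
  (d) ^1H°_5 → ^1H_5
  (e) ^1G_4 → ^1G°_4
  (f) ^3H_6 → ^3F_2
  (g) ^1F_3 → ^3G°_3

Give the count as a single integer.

3

(a) allowed
(b) forbidden (parity, ΔL fail)
(c) forbidden (parity, ΔS fail)
(d) allowed
(e) allowed
(f) forbidden (parity, ΔL, ΔJ fail)
(g) forbidden (ΔS fails)
Total allowed: 3 of 7.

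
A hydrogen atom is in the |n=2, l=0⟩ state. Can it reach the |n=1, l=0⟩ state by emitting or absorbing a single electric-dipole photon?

Δl = 0 − 0 = +0; the E1 rule Δl = ±1 is ✗.
The transition is electric-dipole forbidden.

forbidden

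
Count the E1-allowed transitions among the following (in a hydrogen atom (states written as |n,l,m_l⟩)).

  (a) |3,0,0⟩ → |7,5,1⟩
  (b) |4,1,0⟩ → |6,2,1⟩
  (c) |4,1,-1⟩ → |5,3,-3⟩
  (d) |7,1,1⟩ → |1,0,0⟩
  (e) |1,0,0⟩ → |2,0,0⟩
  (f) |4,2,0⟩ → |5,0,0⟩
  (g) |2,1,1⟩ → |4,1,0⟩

2

(a) forbidden — Δl = +5 (E1 requires Δl = ±1)
(b) allowed
(c) forbidden — Δl = +2 (E1 requires Δl = ±1); Δm_l = -2 (E1 requires Δm_l = 0, ±1)
(d) allowed
(e) forbidden — Δl = +0 (E1 requires Δl = ±1)
(f) forbidden — Δl = -2 (E1 requires Δl = ±1)
(g) forbidden — Δl = +0 (E1 requires Δl = ±1)
Total allowed: 2 of 7.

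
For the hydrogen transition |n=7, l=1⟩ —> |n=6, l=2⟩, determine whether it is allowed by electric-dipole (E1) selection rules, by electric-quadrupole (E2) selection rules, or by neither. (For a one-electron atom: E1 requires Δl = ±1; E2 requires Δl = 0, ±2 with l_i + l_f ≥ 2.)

E1

Δl = 2 − 1 = +1; l_i + l_f = 3.
E1 (Δl = ±1): satisfied.
E2 (Δl = 0,±2, l_i+l_f ≥ 2): not satisfied.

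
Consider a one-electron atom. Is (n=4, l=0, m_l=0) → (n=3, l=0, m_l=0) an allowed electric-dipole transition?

forbidden

Initial l = 0, final l = 0, so Δl = +0. E1 requires Δl = ±1: fails.
m_l: 0 → 0 (Δm_l = +0). |Δm_l| ≤ 1 ok.
The transition is electric-dipole forbidden.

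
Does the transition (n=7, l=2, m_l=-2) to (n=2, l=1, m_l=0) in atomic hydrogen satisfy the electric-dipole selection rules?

forbidden

Initial l = 2, final l = 1, so Δl = -1. E1 requires Δl = ±1: ok.
m_l: -2 → 0 (Δm_l = +2). |Δm_l| ≤ 1 fails.
The transition is electric-dipole forbidden.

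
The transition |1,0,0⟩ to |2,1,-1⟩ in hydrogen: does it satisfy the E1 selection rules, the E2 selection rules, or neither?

E1

Δl = 1 − 0 = +1; l_i + l_f = 1.
Δm_l = -1.
E1 (Δl = ±1, |Δm_l| ≤ 1): satisfied.
E2 (Δl = 0,±2, l_i+l_f ≥ 2, |Δm_l| ≤ 2): not satisfied.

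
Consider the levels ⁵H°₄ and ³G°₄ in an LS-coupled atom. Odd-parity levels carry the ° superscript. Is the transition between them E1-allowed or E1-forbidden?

ΔS = 0: S: 2 → 1 — ✗.
ΔJ = 0, ±1 (not J=0↔0): J: 4 → 4, ΔJ = +0 — ✓.
Parity must change: odd → odd — ✗.
ΔL = 0, ±1 (not L=0↔0): L: 5 → 4, ΔL = -1 — ✓.
Rule(s) violated: parity, ΔS.

forbidden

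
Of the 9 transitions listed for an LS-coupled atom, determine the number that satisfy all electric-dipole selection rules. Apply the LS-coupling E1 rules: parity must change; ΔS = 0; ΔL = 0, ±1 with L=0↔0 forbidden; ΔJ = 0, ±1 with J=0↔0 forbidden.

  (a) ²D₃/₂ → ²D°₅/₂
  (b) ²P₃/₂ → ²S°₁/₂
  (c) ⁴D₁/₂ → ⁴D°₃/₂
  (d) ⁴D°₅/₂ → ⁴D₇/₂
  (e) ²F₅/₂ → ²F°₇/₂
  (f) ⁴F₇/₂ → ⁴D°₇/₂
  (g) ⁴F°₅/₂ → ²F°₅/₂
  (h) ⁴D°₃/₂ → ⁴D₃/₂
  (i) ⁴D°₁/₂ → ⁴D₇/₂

(a) allowed
(b) allowed
(c) allowed
(d) allowed
(e) allowed
(f) allowed
(g) forbidden (parity, ΔS fail)
(h) allowed
(i) forbidden (ΔJ fails)
Total allowed: 7 of 9.

7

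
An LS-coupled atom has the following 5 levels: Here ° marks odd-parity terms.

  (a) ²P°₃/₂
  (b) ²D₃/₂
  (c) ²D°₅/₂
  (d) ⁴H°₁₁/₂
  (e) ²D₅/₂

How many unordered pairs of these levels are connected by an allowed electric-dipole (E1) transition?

(a)–(b): allowed.
(a)–(c): forbidden (parity).
(a)–(d): forbidden (parity, ΔS, ΔL, ΔJ).
(a)–(e): allowed.
(b)–(c): allowed.
(b)–(d): forbidden (ΔS, ΔL, ΔJ).
(b)–(e): forbidden (parity).
(c)–(d): forbidden (parity, ΔS, ΔL, ΔJ).
(c)–(e): allowed.
(d)–(e): forbidden (ΔS, ΔL, ΔJ).
Allowed pairs: 4 of 10.

4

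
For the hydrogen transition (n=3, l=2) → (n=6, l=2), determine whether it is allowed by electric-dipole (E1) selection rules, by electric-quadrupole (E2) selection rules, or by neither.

Δl = 2 − 2 = +0; l_i + l_f = 4.
E1 (Δl = ±1): not satisfied.
E2 (Δl = 0,±2, l_i+l_f ≥ 2): satisfied.

E2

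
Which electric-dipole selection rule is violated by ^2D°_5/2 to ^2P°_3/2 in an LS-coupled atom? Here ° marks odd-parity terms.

Initial level: S=1/2, L=2, J=5/2, parity odd. Final level: S=1/2, L=1, J=3/2, parity odd.
Parity must change: odd → odd — violated.
ΔS = 0: S: 1/2 → 1/2 — satisfied.
ΔL = 0, ±1 (not L=0↔0): L: 2 → 1, ΔL = -1 — satisfied.
ΔJ = 0, ±1 (not J=0↔0): J: 5/2 → 3/2, ΔJ = -1 — satisfied.

parity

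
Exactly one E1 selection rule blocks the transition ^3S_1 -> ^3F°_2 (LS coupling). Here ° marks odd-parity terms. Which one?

the ΔL = 0, ±1 rule

Initial level: S=1, L=0, J=1, parity even. Final level: S=1, L=3, J=2, parity odd.
ΔL = 0, ±1 (not L=0↔0): L: 0 → 3, ΔL = +3 — fails.
ΔS = 0: S: 1 → 1 — ok.
Parity must change: even → odd — ok.
ΔJ = 0, ±1 (not J=0↔0): J: 1 → 2, ΔJ = +1 — ok.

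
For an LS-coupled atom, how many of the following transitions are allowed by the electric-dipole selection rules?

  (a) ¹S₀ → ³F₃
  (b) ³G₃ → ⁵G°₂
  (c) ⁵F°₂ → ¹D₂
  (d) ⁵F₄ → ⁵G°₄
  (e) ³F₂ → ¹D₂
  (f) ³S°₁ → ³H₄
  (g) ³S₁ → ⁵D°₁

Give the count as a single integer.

(a) forbidden (parity, ΔS, ΔL, ΔJ fail)
(b) forbidden (ΔS fails)
(c) forbidden (ΔS fails)
(d) allowed
(e) forbidden (parity, ΔS fail)
(f) forbidden (ΔL, ΔJ fail)
(g) forbidden (ΔS, ΔL fail)
Total allowed: 1 of 7.

1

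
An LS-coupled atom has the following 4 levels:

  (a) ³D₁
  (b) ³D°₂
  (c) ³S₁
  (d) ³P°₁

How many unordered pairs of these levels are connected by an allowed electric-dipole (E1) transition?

3

(a)–(b): allowed.
(a)–(c): forbidden (parity, ΔL).
(a)–(d): allowed.
(b)–(c): forbidden (ΔL).
(b)–(d): forbidden (parity).
(c)–(d): allowed.
Allowed pairs: 3 of 6.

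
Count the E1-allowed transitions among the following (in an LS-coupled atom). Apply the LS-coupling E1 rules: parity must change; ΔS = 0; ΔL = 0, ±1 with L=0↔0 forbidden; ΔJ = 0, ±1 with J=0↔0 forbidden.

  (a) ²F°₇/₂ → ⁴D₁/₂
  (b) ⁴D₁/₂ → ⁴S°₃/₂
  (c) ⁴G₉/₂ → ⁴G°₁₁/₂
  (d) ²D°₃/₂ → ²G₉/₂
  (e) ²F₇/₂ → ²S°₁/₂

(a) forbidden (ΔS, ΔJ fail)
(b) forbidden (ΔL fails)
(c) allowed
(d) forbidden (ΔL, ΔJ fail)
(e) forbidden (ΔL, ΔJ fail)
Total allowed: 1 of 5.

1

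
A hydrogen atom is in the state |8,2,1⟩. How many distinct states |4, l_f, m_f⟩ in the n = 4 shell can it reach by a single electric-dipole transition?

E1 requires Δl = ±1, so l_f ∈ {1, 3}; with 0 ≤ l_f ≤ n_f−1 = 3, the allowed l_f values are {1, 3}.
For l_f = 1: m_f ∈ {m_i−1, m_i, m_i+1} ∩ [−1, 1] = {0, 1} → 2 states.
For l_f = 3: m_f ∈ {m_i−1, m_i, m_i+1} ∩ [−3, 3] = {0, 1, 2} → 3 states.
Total: 5.

5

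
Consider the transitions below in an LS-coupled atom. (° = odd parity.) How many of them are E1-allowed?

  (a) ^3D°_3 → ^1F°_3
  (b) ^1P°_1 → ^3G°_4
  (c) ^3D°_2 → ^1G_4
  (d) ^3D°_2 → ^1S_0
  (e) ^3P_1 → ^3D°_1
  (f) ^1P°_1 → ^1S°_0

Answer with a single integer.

1

(a) forbidden (parity, ΔS fail)
(b) forbidden (parity, ΔS, ΔL, ΔJ fail)
(c) forbidden (ΔS, ΔL, ΔJ fail)
(d) forbidden (ΔS, ΔL, ΔJ fail)
(e) allowed
(f) forbidden (parity fails)
Total allowed: 1 of 6.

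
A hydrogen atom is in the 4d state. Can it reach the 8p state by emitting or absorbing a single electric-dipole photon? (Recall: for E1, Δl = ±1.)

allowed

Initial l = 2, final l = 1, so Δl = -1. E1 requires Δl = ±1: passes.
All E1 selection rules are satisfied.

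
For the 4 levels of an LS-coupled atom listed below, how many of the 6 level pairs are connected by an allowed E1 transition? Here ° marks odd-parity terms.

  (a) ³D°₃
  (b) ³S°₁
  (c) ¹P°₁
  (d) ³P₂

(a)–(b): forbidden (parity, ΔL, ΔJ).
(a)–(c): forbidden (parity, ΔS, ΔJ).
(a)–(d): allowed.
(b)–(c): forbidden (parity, ΔS).
(b)–(d): allowed.
(c)–(d): forbidden (ΔS).
Allowed pairs: 2 of 6.

2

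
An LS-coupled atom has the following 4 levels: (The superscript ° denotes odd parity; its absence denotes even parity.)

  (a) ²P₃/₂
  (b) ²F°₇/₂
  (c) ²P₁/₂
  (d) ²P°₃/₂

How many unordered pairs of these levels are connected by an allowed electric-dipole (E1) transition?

(a)–(b): forbidden (ΔL, ΔJ).
(a)–(c): forbidden (parity).
(a)–(d): allowed.
(b)–(c): forbidden (ΔL, ΔJ).
(b)–(d): forbidden (parity, ΔL, ΔJ).
(c)–(d): allowed.
Allowed pairs: 2 of 6.

2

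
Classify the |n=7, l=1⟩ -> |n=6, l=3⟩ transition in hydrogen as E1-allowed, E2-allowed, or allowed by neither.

Δl = 3 − 1 = +2; l_i + l_f = 4.
E1 (Δl = ±1): not satisfied.
E2 (Δl = 0,±2, l_i+l_f ≥ 2): satisfied.

E2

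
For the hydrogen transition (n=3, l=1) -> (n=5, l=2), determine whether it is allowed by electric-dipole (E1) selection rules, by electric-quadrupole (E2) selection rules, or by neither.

Δl = 2 − 1 = +1; l_i + l_f = 3.
E1 (Δl = ±1): satisfied.
E2 (Δl = 0,±2, l_i+l_f ≥ 2): not satisfied.

E1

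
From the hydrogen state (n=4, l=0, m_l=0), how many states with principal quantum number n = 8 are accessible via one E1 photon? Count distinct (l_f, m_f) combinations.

E1 requires Δl = ±1, so l_f ∈ {-1, 1}; with 0 ≤ l_f ≤ n_f−1 = 7, the allowed l_f values are {1}.
For l_f = 1: m_f ∈ {m_i−1, m_i, m_i+1} ∩ [−1, 1] = {-1, 0, 1} → 3 states.
Total: 3.

3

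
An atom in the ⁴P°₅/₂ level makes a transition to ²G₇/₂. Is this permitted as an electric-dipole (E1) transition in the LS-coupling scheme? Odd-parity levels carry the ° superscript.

forbidden

Reading off the term symbols: S 3/2→1/2, L 1→4, J 5/2→7/2, parity odd→even.
Parity must change: odd → even — ok.
ΔS = 0: S: 3/2 → 1/2 — fails.
ΔL = 0, ±1 (not L=0↔0): L: 1 → 4, ΔL = +3 — fails.
ΔJ = 0, ±1 (not J=0↔0): J: 5/2 → 7/2, ΔJ = +1 — ok.
Rule(s) violated: ΔS, ΔL.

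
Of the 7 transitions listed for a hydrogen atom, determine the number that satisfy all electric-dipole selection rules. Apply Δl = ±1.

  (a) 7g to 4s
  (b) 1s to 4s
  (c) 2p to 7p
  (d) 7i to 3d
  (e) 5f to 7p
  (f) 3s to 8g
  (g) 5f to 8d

1

(a) forbidden — Δl = -4 (E1 requires Δl = ±1)
(b) forbidden — Δl = +0 (E1 requires Δl = ±1)
(c) forbidden — Δl = +0 (E1 requires Δl = ±1)
(d) forbidden — Δl = -4 (E1 requires Δl = ±1)
(e) forbidden — Δl = -2 (E1 requires Δl = ±1)
(f) forbidden — Δl = +4 (E1 requires Δl = ±1)
(g) allowed
Total allowed: 1 of 7.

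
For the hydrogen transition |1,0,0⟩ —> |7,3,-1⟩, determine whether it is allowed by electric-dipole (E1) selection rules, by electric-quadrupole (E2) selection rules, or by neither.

Δl = 3 − 0 = +3; l_i + l_f = 3.
Δm_l = -1.
E1 (Δl = ±1, |Δm_l| ≤ 1): not satisfied.
E2 (Δl = 0,±2, l_i+l_f ≥ 2, |Δm_l| ≤ 2): not satisfied.

neither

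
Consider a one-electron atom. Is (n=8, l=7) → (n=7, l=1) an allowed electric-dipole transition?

Δl = 1 − 7 = -6; the E1 rule Δl = ±1 is ✗.
The transition is electric-dipole forbidden.

forbidden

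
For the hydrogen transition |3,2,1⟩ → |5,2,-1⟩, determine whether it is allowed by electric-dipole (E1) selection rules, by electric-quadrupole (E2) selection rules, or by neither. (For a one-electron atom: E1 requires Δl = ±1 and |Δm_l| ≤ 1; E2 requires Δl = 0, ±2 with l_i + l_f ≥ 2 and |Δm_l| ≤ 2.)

Δl = 2 − 2 = +0; l_i + l_f = 4.
Δm_l = -2.
E1 (Δl = ±1, |Δm_l| ≤ 1): not satisfied.
E2 (Δl = 0,±2, l_i+l_f ≥ 2, |Δm_l| ≤ 2): satisfied.

E2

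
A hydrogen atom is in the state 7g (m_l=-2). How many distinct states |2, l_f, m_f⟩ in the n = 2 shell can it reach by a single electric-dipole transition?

E1 requires l_f ∈ {3, 5}, but neither lies in [0, 1], so no final state is reachable.
Total: 0.

0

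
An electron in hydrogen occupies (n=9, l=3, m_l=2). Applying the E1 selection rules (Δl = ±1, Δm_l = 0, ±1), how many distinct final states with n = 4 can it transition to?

E1 requires Δl = ±1, so l_f ∈ {2, 4}; with 0 ≤ l_f ≤ n_f−1 = 3, the allowed l_f values are {2}.
For l_f = 2: m_f ∈ {m_i−1, m_i, m_i+1} ∩ [−2, 2] = {1, 2} → 2 states.
Total: 2.

2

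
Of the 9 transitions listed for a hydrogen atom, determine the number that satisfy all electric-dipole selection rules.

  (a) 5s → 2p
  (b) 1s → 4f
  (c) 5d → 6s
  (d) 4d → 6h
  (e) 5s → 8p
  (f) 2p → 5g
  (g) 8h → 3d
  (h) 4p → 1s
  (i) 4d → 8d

3

(a) allowed
(b) forbidden — Δl = +3 (E1 requires Δl = ±1)
(c) forbidden — Δl = -2 (E1 requires Δl = ±1)
(d) forbidden — Δl = +3 (E1 requires Δl = ±1)
(e) allowed
(f) forbidden — Δl = +3 (E1 requires Δl = ±1)
(g) forbidden — Δl = -3 (E1 requires Δl = ±1)
(h) allowed
(i) forbidden — Δl = +0 (E1 requires Δl = ±1)
Total allowed: 3 of 9.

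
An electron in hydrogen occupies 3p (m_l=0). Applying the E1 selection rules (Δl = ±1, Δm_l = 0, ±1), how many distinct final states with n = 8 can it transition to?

E1 requires Δl = ±1, so l_f ∈ {0, 2}; with 0 ≤ l_f ≤ n_f−1 = 7, the allowed l_f values are {0, 2}.
For l_f = 0: m_f ∈ {m_i−1, m_i, m_i+1} ∩ [−0, 0] = {0} → 1 state.
For l_f = 2: m_f ∈ {m_i−1, m_i, m_i+1} ∩ [−2, 2] = {-1, 0, 1} → 3 states.
Total: 4.

4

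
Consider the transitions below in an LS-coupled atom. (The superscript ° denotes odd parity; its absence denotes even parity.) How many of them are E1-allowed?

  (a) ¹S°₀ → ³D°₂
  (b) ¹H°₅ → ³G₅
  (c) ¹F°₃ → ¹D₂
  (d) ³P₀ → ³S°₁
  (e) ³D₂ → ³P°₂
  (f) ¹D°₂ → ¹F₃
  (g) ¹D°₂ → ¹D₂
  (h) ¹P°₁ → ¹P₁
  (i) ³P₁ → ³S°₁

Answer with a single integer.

7

(a) forbidden (parity, ΔS, ΔL, ΔJ fail)
(b) forbidden (ΔS fails)
(c) allowed
(d) allowed
(e) allowed
(f) allowed
(g) allowed
(h) allowed
(i) allowed
Total allowed: 7 of 9.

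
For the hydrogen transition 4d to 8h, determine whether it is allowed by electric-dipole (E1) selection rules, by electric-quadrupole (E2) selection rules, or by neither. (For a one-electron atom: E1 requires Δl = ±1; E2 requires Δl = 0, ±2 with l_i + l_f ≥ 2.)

Δl = 5 − 2 = +3; l_i + l_f = 7.
E1 (Δl = ±1): not satisfied.
E2 (Δl = 0,±2, l_i+l_f ≥ 2): not satisfied.

neither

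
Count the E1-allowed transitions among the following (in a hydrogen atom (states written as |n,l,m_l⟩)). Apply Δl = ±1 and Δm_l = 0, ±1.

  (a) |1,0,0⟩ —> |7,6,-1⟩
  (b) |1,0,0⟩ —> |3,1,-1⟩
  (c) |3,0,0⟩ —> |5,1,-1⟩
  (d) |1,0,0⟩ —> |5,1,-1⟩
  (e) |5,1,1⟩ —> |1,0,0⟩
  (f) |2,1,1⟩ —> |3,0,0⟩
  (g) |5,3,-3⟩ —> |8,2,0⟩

(a) forbidden — Δl = +6 (E1 requires Δl = ±1)
(b) allowed
(c) allowed
(d) allowed
(e) allowed
(f) allowed
(g) forbidden — Δm_l = +3 (E1 requires Δm_l = 0, ±1)
Total allowed: 5 of 7.

5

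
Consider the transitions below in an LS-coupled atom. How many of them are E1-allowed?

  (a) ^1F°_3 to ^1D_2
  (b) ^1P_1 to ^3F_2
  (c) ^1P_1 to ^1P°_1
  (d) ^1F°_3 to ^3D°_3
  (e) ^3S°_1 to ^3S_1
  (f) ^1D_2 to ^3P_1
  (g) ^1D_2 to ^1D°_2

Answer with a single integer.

(a) allowed
(b) forbidden (parity, ΔS, ΔL fail)
(c) allowed
(d) forbidden (parity, ΔS fail)
(e) forbidden (ΔL fails)
(f) forbidden (parity, ΔS fail)
(g) allowed
Total allowed: 3 of 7.

3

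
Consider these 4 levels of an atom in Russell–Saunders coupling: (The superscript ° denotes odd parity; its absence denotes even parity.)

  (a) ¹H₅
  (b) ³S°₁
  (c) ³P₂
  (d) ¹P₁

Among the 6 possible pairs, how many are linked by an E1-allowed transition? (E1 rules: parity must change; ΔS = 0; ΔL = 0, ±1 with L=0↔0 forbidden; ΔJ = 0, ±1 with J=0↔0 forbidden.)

1

(a)–(b): forbidden (ΔS, ΔL, ΔJ).
(a)–(c): forbidden (parity, ΔS, ΔL, ΔJ).
(a)–(d): forbidden (parity, ΔL, ΔJ).
(b)–(c): allowed.
(b)–(d): forbidden (ΔS).
(c)–(d): forbidden (parity, ΔS).
Allowed pairs: 1 of 6.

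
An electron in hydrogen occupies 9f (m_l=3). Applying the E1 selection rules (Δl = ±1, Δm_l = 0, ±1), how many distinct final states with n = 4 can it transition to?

1

E1 requires Δl = ±1, so l_f ∈ {2, 4}; with 0 ≤ l_f ≤ n_f−1 = 3, the allowed l_f values are {2}.
For l_f = 2: m_f ∈ {m_i−1, m_i, m_i+1} ∩ [−2, 2] = {2} → 1 state.
Total: 1.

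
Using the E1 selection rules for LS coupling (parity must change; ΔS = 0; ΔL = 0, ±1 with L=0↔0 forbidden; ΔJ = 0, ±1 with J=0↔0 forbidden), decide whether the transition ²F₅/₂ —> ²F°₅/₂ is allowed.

Initial level: S=1/2, L=3, J=5/2, parity even. Final level: S=1/2, L=3, J=5/2, parity odd.
ΔJ = 0, ±1 (not J=0↔0): J: 5/2 → 5/2, ΔJ = +0 — ✓.
Parity must change: even → odd — ✓.
ΔS = 0: S: 1/2 → 1/2 — ✓.
ΔL = 0, ±1 (not L=0↔0): L: 3 → 3, ΔL = +0 — ✓.
All four E1 rules are satisfied.

allowed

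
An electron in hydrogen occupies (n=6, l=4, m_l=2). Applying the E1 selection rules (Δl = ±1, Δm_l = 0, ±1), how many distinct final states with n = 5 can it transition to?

3

E1 requires Δl = ±1, so l_f ∈ {3, 5}; with 0 ≤ l_f ≤ n_f−1 = 4, the allowed l_f values are {3}.
For l_f = 3: m_f ∈ {m_i−1, m_i, m_i+1} ∩ [−3, 3] = {1, 2, 3} → 3 states.
Total: 3.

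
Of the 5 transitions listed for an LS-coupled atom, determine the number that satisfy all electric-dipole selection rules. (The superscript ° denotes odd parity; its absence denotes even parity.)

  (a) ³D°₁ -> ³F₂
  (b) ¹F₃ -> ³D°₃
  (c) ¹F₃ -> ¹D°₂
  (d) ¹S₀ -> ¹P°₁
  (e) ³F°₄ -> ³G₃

4

(a) allowed
(b) forbidden (ΔS fails)
(c) allowed
(d) allowed
(e) allowed
Total allowed: 4 of 5.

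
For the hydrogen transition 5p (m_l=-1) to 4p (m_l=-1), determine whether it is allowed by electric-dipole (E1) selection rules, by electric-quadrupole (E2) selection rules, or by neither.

E2

Δl = 1 − 1 = +0; l_i + l_f = 2.
Δm_l = +0.
E1 (Δl = ±1, |Δm_l| ≤ 1): not satisfied.
E2 (Δl = 0,±2, l_i+l_f ≥ 2, |Δm_l| ≤ 2): satisfied.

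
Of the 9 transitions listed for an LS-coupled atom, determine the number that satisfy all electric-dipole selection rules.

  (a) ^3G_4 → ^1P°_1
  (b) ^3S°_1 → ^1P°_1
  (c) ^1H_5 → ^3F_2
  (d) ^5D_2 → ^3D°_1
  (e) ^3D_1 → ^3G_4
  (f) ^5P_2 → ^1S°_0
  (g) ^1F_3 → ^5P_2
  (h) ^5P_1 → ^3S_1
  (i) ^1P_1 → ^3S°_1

(a) forbidden (ΔS, ΔL, ΔJ fail)
(b) forbidden (parity, ΔS fail)
(c) forbidden (parity, ΔS, ΔL, ΔJ fail)
(d) forbidden (ΔS fails)
(e) forbidden (parity, ΔL, ΔJ fail)
(f) forbidden (ΔS, ΔJ fail)
(g) forbidden (parity, ΔS, ΔL fail)
(h) forbidden (parity, ΔS fail)
(i) forbidden (ΔS fails)
Total allowed: 0 of 9.

0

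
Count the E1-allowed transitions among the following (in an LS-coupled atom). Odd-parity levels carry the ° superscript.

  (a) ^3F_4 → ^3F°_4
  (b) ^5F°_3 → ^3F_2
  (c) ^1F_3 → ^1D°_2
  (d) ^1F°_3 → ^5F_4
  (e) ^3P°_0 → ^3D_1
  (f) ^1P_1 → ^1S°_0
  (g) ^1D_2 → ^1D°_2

(a) allowed
(b) forbidden (ΔS fails)
(c) allowed
(d) forbidden (ΔS fails)
(e) allowed
(f) allowed
(g) allowed
Total allowed: 5 of 7.

5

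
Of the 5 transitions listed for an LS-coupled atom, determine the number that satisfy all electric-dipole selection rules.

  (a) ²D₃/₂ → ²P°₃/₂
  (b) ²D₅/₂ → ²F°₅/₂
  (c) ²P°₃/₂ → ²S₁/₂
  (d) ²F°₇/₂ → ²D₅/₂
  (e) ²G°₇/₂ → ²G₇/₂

(a) allowed
(b) allowed
(c) allowed
(d) allowed
(e) allowed
Total allowed: 5 of 5.

5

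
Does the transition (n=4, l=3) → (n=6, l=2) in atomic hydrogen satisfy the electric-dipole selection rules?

allowed

Δl = 2 − 3 = -1; the E1 rule Δl = ±1 is ✓.
All E1 selection rules are satisfied.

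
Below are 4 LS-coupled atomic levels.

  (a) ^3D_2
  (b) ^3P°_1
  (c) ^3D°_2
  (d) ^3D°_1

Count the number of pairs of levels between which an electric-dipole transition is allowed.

3

(a)–(b): allowed.
(a)–(c): allowed.
(a)–(d): allowed.
(b)–(c): forbidden (parity).
(b)–(d): forbidden (parity).
(c)–(d): forbidden (parity).
Allowed pairs: 3 of 6.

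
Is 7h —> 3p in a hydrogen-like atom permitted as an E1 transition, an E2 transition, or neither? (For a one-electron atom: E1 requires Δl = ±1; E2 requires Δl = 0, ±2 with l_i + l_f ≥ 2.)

neither

Δl = 1 − 5 = -4; l_i + l_f = 6.
E1 (Δl = ±1): not satisfied.
E2 (Δl = 0,±2, l_i+l_f ≥ 2): not satisfied.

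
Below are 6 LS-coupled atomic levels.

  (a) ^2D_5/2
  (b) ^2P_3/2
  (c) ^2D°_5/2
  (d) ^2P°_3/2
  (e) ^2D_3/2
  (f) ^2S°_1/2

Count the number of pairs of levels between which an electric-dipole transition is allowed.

(a)–(b): forbidden (parity).
(a)–(c): allowed.
(a)–(d): allowed.
(a)–(e): forbidden (parity).
(a)–(f): forbidden (ΔL, ΔJ).
(b)–(c): allowed.
(b)–(d): allowed.
(b)–(e): forbidden (parity).
(b)–(f): allowed.
(c)–(d): forbidden (parity).
(c)–(e): allowed.
(c)–(f): forbidden (parity, ΔL, ΔJ).
(d)–(e): allowed.
(d)–(f): forbidden (parity).
(e)–(f): forbidden (ΔL).
Allowed pairs: 7 of 15.

7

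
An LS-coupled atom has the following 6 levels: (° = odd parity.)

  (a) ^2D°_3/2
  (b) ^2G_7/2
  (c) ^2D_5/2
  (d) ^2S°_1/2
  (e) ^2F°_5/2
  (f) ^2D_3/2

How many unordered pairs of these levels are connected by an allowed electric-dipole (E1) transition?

(a)–(b): forbidden (ΔL, ΔJ).
(a)–(c): allowed.
(a)–(d): forbidden (parity, ΔL).
(a)–(e): forbidden (parity).
(a)–(f): allowed.
(b)–(c): forbidden (parity, ΔL).
(b)–(d): forbidden (ΔL, ΔJ).
(b)–(e): allowed.
(b)–(f): forbidden (parity, ΔL, ΔJ).
(c)–(d): forbidden (ΔL, ΔJ).
(c)–(e): allowed.
(c)–(f): forbidden (parity).
(d)–(e): forbidden (parity, ΔL, ΔJ).
(d)–(f): forbidden (ΔL).
(e)–(f): allowed.
Allowed pairs: 5 of 15.

5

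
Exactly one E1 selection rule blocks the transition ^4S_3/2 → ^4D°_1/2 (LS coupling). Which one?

the ΔL = 0, ±1 rule

Reading off the term symbols: S 3/2→3/2, L 0→2, J 3/2→1/2, parity even→odd.
Parity must change: even → odd — ✓.
ΔS = 0: S: 3/2 → 3/2 — ✓.
ΔL = 0, ±1 (not L=0↔0): L: 0 → 2, ΔL = +2 — ✗.
ΔJ = 0, ±1 (not J=0↔0): J: 3/2 → 1/2, ΔJ = -1 — ✓.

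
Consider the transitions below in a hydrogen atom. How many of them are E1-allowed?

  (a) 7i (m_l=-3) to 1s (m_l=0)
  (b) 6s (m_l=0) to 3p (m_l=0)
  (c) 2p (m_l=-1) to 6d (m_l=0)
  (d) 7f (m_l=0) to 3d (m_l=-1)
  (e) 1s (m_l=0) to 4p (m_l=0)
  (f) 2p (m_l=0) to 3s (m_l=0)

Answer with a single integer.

5

(a) forbidden — Δl = -6 (E1 requires Δl = ±1); Δm_l = +3 (E1 requires Δm_l = 0, ±1)
(b) allowed
(c) allowed
(d) allowed
(e) allowed
(f) allowed
Total allowed: 5 of 6.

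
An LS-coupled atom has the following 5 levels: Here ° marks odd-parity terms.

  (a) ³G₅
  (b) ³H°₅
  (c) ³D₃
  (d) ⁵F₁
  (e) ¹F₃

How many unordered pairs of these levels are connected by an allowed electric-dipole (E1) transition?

1

(a)–(b): allowed.
(a)–(c): forbidden (parity, ΔL, ΔJ).
(a)–(d): forbidden (parity, ΔS, ΔJ).
(a)–(e): forbidden (parity, ΔS, ΔJ).
(b)–(c): forbidden (ΔL, ΔJ).
(b)–(d): forbidden (ΔS, ΔL, ΔJ).
(b)–(e): forbidden (ΔS, ΔL, ΔJ).
(c)–(d): forbidden (parity, ΔS, ΔJ).
(c)–(e): forbidden (parity, ΔS).
(d)–(e): forbidden (parity, ΔS, ΔJ).
Allowed pairs: 1 of 10.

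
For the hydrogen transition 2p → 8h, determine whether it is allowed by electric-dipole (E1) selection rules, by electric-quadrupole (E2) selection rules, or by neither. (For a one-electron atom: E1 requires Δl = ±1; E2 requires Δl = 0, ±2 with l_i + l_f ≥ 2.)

neither

Δl = 5 − 1 = +4; l_i + l_f = 6.
E1 (Δl = ±1): not satisfied.
E2 (Δl = 0,±2, l_i+l_f ≥ 2): not satisfied.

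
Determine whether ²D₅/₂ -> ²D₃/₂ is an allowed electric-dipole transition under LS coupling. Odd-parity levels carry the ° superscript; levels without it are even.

Initial level: S=1/2, L=2, J=5/2, parity even. Final level: S=1/2, L=2, J=3/2, parity even.
Parity must change: even → even — fails.
ΔS = 0: S: 1/2 → 1/2 — ok.
ΔL = 0, ±1 (not L=0↔0): L: 2 → 2, ΔL = +0 — ok.
ΔJ = 0, ±1 (not J=0↔0): J: 5/2 → 3/2, ΔJ = -1 — ok.
Rule(s) violated: parity.

forbidden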